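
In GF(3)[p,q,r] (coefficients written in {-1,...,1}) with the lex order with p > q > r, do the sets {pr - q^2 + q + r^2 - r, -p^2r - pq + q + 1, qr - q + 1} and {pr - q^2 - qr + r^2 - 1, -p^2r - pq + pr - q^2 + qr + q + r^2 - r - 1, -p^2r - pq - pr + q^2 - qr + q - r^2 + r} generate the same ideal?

No, the ideals differ.

Since reduced Gröbner bases are canonical representatives of ideals under a given ordering, it suffices to compute and compare them.
Buchberger on the first generating set:
f_1 = pr - q^2 + q + r^2 - r, LT = pr.
f_2 = -p^2r - pq + q + 1, LT = p^2r.
f_3 = qr - q + 1, LT = qr.

S(f_1,f_2): lcm = p^2r. S = -pq^2 + pr^2 - pr + q + 1.
  reduce S modulo (f_1, f_2, f_3):
  remainder -pq^2 - r^3 - r^2 - r - 1 ≠ 0; add g_4 = -pq^2 - r^3 - r^2 - r - 1 to the basis.

S(f_1,f_3): lcm = pqr. S = pq - p - q^3 + q^2 + qr^2 - qr.
  reduce S modulo (f_1, f_2, f_3, g_4):
  remainder pq - p - q^3 + q^2 - r ≠ 0; add g_5 = pq - p - q^3 + q^2 - r to the basis.

S(f_1,g_4): lcm = pq^2r. S = -q^4 + q^3 + q^2r^2 - q^2r - r^4 - r^3 - r^2 - r.
  reduce S modulo (f_1, f_2, f_3, g_4, g_5):
  remainder -q^4 + q^3 - q - r^4 - r^3 - r^2 - r + 1 ≠ 0; add g_6 = -q^4 + q^3 - q - r^4 - r^3 - r^2 - r + 1 to the basis.

S(f_2,g_4): lcm = p^2q^2r. S = pq^3 - pr^4 - pr^3 - pr^2 - pr - q^3 - q^2.
  reduce S modulo (f_1, f_2, f_3, g_4, g_5, g_6):
  remainder -q^3 + q^2 + r^5 + r ≠ 0; add g_7 = -q^3 + q^2 + r^5 + r to the basis.

S(f_3,g_4): lcm = pq^2r. S = -pq^2 + pq - r^4 - r^3 - r^2 - r.
  reduce S modulo (f_1, f_2, f_3, g_4, g_5, g_6, g_7):
  remainder p + r^5 - r^4 - r + 1 ≠ 0; add g_8 = p + r^5 - r^4 - r + 1 to the basis.

S(f_3,g_7): lcm = q^3r. S = -q^3 + q^2r + q^2 + r^6 + r^2.
  reduce S modulo (f_1, f_2, f_3, g_4, g_5, g_6, g_7, g_8):
  remainder q^2 - q + r^6 - r^5 + r^2 - r ≠ 0; add g_9 = q^2 - q + r^6 - r^5 + r^2 - r to the basis.

S(f_2,g_8): lcm = p^2r. S = pq - pr^6 + pr^5 + pr^2 - pr - q - 1.
  reduce S modulo (f_1, f_2, f_3, g_4, g_5, g_6, g_7, g_8, g_9):
  remainder -q + r^7 + r^6 + r^5 + r^3 + r^2 + r + 1 ≠ 0; add g_10 = -q + r^7 + r^6 + r^5 + r^3 + r^2 + r + 1 to the basis.

S(f_3,g_10): lcm = qr. S = -q + r^8 + r^7 + r^6 + r^4 + r^3 + r^2 + r + 1.
  reduce S modulo (f_1, f_2, f_3, g_4, g_5, g_6, g_7, g_8, g_9, g_10):
  remainder r^8 - r^5 + r^4 ≠ 0; add g_11 = r^8 - r^5 + r^4 to the basis.

The other S-polynomials (S(f_2,f_3), S(f_1,g_5), S(f_2,g_5), S(f_3,g_5), S(g_4,g_5), S(f_1,g_6), S(f_2,g_6), S(f_3,g_6), S(g_4,g_6), S(g_5,g_6), S(f_1,g_7), S(f_2,g_7), S(g_4,g_7), S(g_5,g_7), S(g_6,g_7), S(f_1,g_8), S(f_3,g_8), S(g_4,g_8), S(g_5,g_8), S(g_6,g_8), S(g_7,g_8), S(f_1,g_9), S(f_2,g_9), S(f_3,g_9), S(g_4,g_9), S(g_5,g_9), S(g_6,g_9), S(g_7,g_9), S(g_8,g_9), S(f_1,g_10), S(f_2,g_10), S(g_4,g_10), S(g_5,g_10), S(g_6,g_10), S(g_7,g_10), S(g_8,g_10), S(g_9,g_10), S(f_1,g_11), S(f_2,g_11), S(f_3,g_11), S(g_4,g_11), S(g_5,g_11), S(g_6,g_11), S(g_7,g_11), S(g_8,g_11), S(g_9,g_11), S(g_10,g_11)) all reduce to 0 modulo the current basis, so we have a Gröbner basis.
Inter-reduce: drop elements whose leading term is divisible by another's, tail-reduce, and make monic.
Reduced Gröbner basis: {p + r^5 - r^4 - r + 1, q - r^7 - r^6 - r^5 - r^3 - r^2 - r - 1, r^8 - r^5 + r^4}.

Buchberger on the second generating set:
h_1 = pr - q^2 - qr + r^2 - 1, LT = pr.
h_2 = -p^2r - pq + pr - q^2 + qr + q + r^2 - r - 1, LT = p^2r.
h_3 = -p^2r - pq - pr + q^2 - qr + q - r^2 + r, LT = p^2r.

S(h_1,h_2): lcm = p^2r. S = -pq^2 - pqr - pq + pr^2 + pr - p - q^2 + qr + q + r^2 - r - 1.
  reduce S modulo (h_1, h_2, h_3):
  remainder -pq^2 - pq - p - q^3 - qr^2 - qr - r^3 ≠ 0; add k_4 = -pq^2 - pq - p - q^3 - qr^2 - qr - r^3 to the basis.

S(h_1,h_3): lcm = p^2r. S = -pq^2 - pqr - pq + pr^2 - pr - p + q^2 - qr + q - r^2 + r.
  reduce S modulo (h_1, h_2, h_3, k_4):
  remainder -qr - r - 1 ≠ 0; add k_5 = -qr - r - 1 to the basis.

S(h_1,k_4): lcm = pq^2r. S = -pqr - pr - q^4 + q^3r + q^2r^2 - q^2 - qr^3 - qr^2 - r^4.
  reduce S modulo (h_1, h_2, h_3, k_4, k_5):
  remainder -q^4 - q^3 + q - r^4 + r^3 + r - 1 ≠ 0; add k_6 = -q^4 - q^3 + q - r^4 + r^3 + r - 1 to the basis.

S(h_2,k_4): lcm = p^2q^2r. S = -p^2qr - p^2r - pq^3r + pq^3 - pq^2r - pqr^3 - pqr^2 - pr^4 + q^4 - q^3r - q^3 - q^2r^2 + q^2r + q^2.
  reduce S modulo (h_1, h_2, h_3, k_4, k_5, k_6):
  remainder -q^3 + r^5 - r^4 - r^2 - r + 1 ≠ 0; add k_7 = -q^3 + r^5 - r^4 - r^2 - r + 1 to the basis.

S(h_1,k_5): lcm = pqr. S = -pr - p - q^3 - q^2r + qr^2 - q.
  reduce S modulo (h_1, h_2, h_3, k_4, k_5, k_6, k_7):
  remainder -p - q^2 - r^5 + r^4 + r^2 + 1 ≠ 0; add k_8 = -p - q^2 - r^5 + r^4 + r^2 + 1 to the basis.

S(h_2,k_5): lcm = p^2qr. S = -p^2r - p^2 + pq^2 - pqr + q^3 - q^2r - q^2 - qr^2 + qr + q.
  reduce S modulo (h_1, h_2, h_3, k_4, k_5, k_6, k_7, k_8):
  remainder -q^2 + q - r^6 + r^5 + r^3 + r^2 + r - 1 ≠ 0; add k_9 = -q^2 + q - r^6 + r^5 + r^3 + r^2 + r - 1 to the basis.

S(h_2,k_8): lcm = p^2r. S = -pq^2r + pq - pr^6 + pr^5 + pr^3 + q^2 - qr - q - r^2 + r + 1.
  reduce S modulo (h_1, h_2, h_3, k_4, k_5, k_6, k_7, k_8, k_9):
  remainder -q + r^7 - r^6 - r^4 - r^3 - r^2 - 1 ≠ 0; add k_10 = -q + r^7 - r^6 - r^4 - r^3 - r^2 - 1 to the basis.

S(k_4,k_10): lcm = pq^2. S = pqr^7 - pqr^6 - pqr^4 - pqr^3 - pqr^2 + p + q^3 + qr^2 + qr + r^3.
  reduce S modulo (h_1, h_2, h_3, k_4, k_5, k_6, k_7, k_8, k_9, k_10):
  remainder r^8 - r^7 - r^5 - r^4 - r^3 + 1 ≠ 0; add k_11 = r^8 - r^7 - r^5 - r^4 - r^3 + 1 to the basis.

The other S-polynomials (S(h_2,h_3), S(h_3,k_4), S(h_3,k_5), S(k_4,k_5), S(h_1,k_6), S(h_2,k_6), S(h_3,k_6), S(k_4,k_6), S(k_5,k_6), S(h_1,k_7), S(h_2,k_7), S(h_3,k_7), S(k_4,k_7), S(k_5,k_7), S(k_6,k_7), S(h_1,k_8), S(h_3,k_8), S(k_4,k_8), S(k_5,k_8), S(k_6,k_8), S(k_7,k_8), S(h_1,k_9), S(h_2,k_9), S(h_3,k_9), S(k_4,k_9), S(k_5,k_9), S(k_6,k_9), S(k_7,k_9), S(k_8,k_9), S(h_1,k_10), S(h_2,k_10), S(h_3,k_10), S(k_5,k_10), S(k_6,k_10), S(k_7,k_10), S(k_8,k_10), S(k_9,k_10), S(h_1,k_11), S(h_2,k_11), S(h_3,k_11), S(k_4,k_11), S(k_5,k_11), S(k_6,k_11), S(k_7,k_11), S(k_8,k_11), S(k_9,k_11), S(k_10,k_11)) all reduce to 0 modulo the current basis, so we have a Gröbner basis.
Inter-reduce: drop elements whose leading term is divisible by another's, tail-reduce, and make monic.
Reduced Gröbner basis: {p + r^7 + r^6 - r^5 + r^4 - r^2 + r, q - r^7 + r^6 + r^4 + r^3 + r^2 + 1, r^8 - r^7 - r^5 - r^4 - r^3 + 1}.

Since the reduced bases disagree, the two ideals are not the same.
The choice of monomial ordering does not affect the verdict — as long as both bases are computed under the same ordering, their equality decides ideal equality.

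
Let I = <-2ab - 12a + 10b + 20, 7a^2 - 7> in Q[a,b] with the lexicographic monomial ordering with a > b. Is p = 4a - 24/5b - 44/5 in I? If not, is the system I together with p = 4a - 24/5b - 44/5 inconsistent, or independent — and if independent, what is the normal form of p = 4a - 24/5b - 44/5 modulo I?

First compute the reduced Gröbner basis of I by Buchberger's algorithm.
f_1 = -2ab - 12a + 10b + 20, LT = ab.
f_2 = 7a^2 - 7, LT = a^2.

S(f_1,f_2): lcm = a^2b. S = 6a^2 - 5ab - 10a + b.
  reduce S modulo (f_1, f_2):
  remainder 20a - 24b - 44 ≠ 0; add h_3 = 20a - 24b - 44 to the basis.

S(f_1,h_3): lcm = ab. S = 6a + 6/5b^2 - 14/5b - 10.
  reduce S modulo (f_1, f_2, h_3):
  remainder 6/5b^2 + 22/5b + 16/5 ≠ 0; add h_4 = 6/5b^2 + 22/5b + 16/5 to the basis.

The other S-polynomials (S(f_2,h_3), S(f_1,h_4), S(f_2,h_4), S(h_3,h_4)) all reduce to 0 modulo the current basis, so we have a Gröbner basis.
Inter-reduce: drop elements whose leading term is divisible by another's, tail-reduce, and make monic.
Reduced Gröbner basis: {a - 6/5b - 11/5, b^2 + 11/3b + 8/3}.
Label its elements g_1 = a - 6/5b - 11/5, g_2 = b^2 + 11/3b + 8/3.

Reduce p = 4a - 24/5b - 44/5 modulo G:
  leading term a: subtract (4)·g_1 from 4a - 24/5b - 44/5 → 0
  normal form = 0.
Since the normal form is 0, p ∈ I.

Ideal membership is decidable via reduction modulo a Gröbner basis.

4a - 24/5b - 44/5 lies in I (it reduces to 0).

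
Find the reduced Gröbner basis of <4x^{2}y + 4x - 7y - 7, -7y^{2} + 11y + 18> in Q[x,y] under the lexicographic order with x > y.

G = {x^{2} + \tfrac{7}{18}xy - \tfrac{11}{18}x - \tfrac{49}{72}y - \tfrac{49}{72}, y^{2} - \tfrac{11}{7}y - \tfrac{18}{7}}

f_1 = 4x^{2}y + 4x - 7y - 7, LT = x^{2}y.
f_2 = -7y^{2} + 11y + 18, LT = y^{2}.

S(f_1,f_2): lcm = x^{2}y^{2}. S = \tfrac{11}{7}x^{2}y + \tfrac{18}{7}x^{2} + xy - \tfrac{7}{4}y^{2} - \tfrac{7}{4}y.
  reduce S modulo (f_1, f_2):
  remainder \tfrac{18}{7}x^{2} + xy - \tfrac{11}{7}x - \tfrac{7}{4}y - \tfrac{7}{4} ≠ 0; add g_3 = \tfrac{18}{7}x^{2} + xy - \tfrac{11}{7}x - \tfrac{7}{4}y - \tfrac{7}{4} to the basis.

The other S-polynomials (S(f_1,g_3), S(f_2,g_3)) all reduce to 0 modulo the current basis, so we have a Gröbner basis.
Inter-reduce: drop elements whose leading term is divisible by another's, tail-reduce, and make monic.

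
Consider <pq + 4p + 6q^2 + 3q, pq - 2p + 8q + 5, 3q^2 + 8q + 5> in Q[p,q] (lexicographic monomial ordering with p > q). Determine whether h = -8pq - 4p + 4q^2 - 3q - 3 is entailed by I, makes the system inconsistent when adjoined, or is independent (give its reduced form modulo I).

First compute the reduced Gröbner basis of I by Buchberger's algorithm.
f_1 = pq + 4p + 6q^2 + 3q, LT = pq.
f_2 = pq - 2p + 8q + 5, LT = pq.
f_3 = 3q^2 + 8q + 5, LT = q^2.

S(f_1,f_2): lcm = pq. S = 6p + 6q^2 - 5q - 5.
  reduce S modulo (f_1, f_2, f_3):
  remainder 6p - 21q - 15 ≠ 0; add k_4 = 6p - 21q - 15 to the basis.

S(f_1,f_3): lcm = pq^2. S = 4/3pq - 5/3p + 6q^3 + 3q^2.
  reduce S modulo (f_1, f_2, f_3, k_4):
  remainder 35/2q + 35/2 ≠ 0; add k_5 = 35/2q + 35/2 to the basis.

The other S-polynomials (S(f_2,f_3), S(f_1,k_4), S(f_2,k_4), S(f_3,k_4), S(f_1,k_5), S(f_2,k_5), S(f_3,k_5), S(k_4,k_5)) all reduce to 0 modulo the current basis, so we have a Gröbner basis.
Inter-reduce: drop elements whose leading term is divisible by another's, tail-reduce, and make monic.
Reduced Gröbner basis: {p + 1, q + 1}.
Label its elements g_1 = p + 1, g_2 = q + 1.

Reduce h = -8pq - 4p + 4q^2 - 3q - 3 modulo G:
  leading term pq: subtract (-8q)·g_1 from -8pq - 4p + 4q^2 - 3q - 3 → -4p + 4q^2 + 5q - 3
  leading term p: subtract (-4)·g_1 from -4p + 4q^2 + 5q - 3 → 4q^2 + 5q + 1
  leading term q^2: subtract (4q)·g_2 from 4q^2 + 5q + 1 → q + 1
  leading term q: subtract (1)·g_2 from q + 1 → 0
  normal form = 0.
Since the normal form is 0, h ∈ I.

-8pq - 4p + 4q^2 - 3q - 3 lies in I (it reduces to 0).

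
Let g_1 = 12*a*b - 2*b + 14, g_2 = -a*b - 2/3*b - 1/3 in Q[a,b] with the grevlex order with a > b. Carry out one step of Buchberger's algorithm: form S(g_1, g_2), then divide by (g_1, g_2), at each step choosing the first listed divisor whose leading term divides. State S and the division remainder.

lcm(LM(g_1), LM(g_2)) = a*b.
S = (lcm/LT(g_1))·g_1 − (lcm/LT(g_2))·g_2 = -5/6*b + 5/6.
Reduce S modulo (g_1, g_2) in that order:
  leading term b: no divisor's leading term divides it; move -5/6*b to the remainder.
  leading term 1: no divisor's leading term divides it; move 5/6 to the remainder.
The remainder -5/6*b + 5/6 is nonzero, so it would be added as the next basis element.

S(g_1, g_2) = -5/6*b + 5/6; remainder on division = -5/6*b + 5/6.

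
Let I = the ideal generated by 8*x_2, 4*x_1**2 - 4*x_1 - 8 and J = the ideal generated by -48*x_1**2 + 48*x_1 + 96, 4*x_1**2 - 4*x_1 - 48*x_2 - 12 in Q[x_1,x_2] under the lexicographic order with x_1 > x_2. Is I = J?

Equality of ideals is decidable: compute both reduced Gröbner bases (unique for the ordering) and check whether they agree.
Buchberger on the first generating set:
f_1 = 8*x_2, LT = x_2.
f_2 = 4*x_1**2 - 4*x_1 - 8, LT = x_1**2.

The S-polynomials (S(f_1,f_2)) all reduce to 0 modulo the current basis, so we have a Gröbner basis.
Inter-reduce: drop elements whose leading term is divisible by another's, tail-reduce, and make monic.
Reduced Gröbner basis: {x_1**2 - x_1 - 2, x_2}.

Buchberger on the second generating set:
h_1 = -48*x_1**2 + 48*x_1 + 96, LT = x_1**2.
h_2 = 4*x_1**2 - 4*x_1 - 48*x_2 - 12, LT = x_1**2.

S(h_1,h_2): lcm = x_1**2. S = 12*x_2 + 1.
  reduce S modulo (h_1, h_2):
  remainder 12*x_2 + 1 ≠ 0; add k_3 = 12*x_2 + 1 to the basis.

The other S-polynomials (S(h_1,k_3), S(h_2,k_3)) all reduce to 0 modulo the current basis, so we have a Gröbner basis.
Inter-reduce: drop elements whose leading term is divisible by another's, tail-reduce, and make monic.
Reduced Gröbner basis: {x_1**2 - x_1 - 2, x_2 + 1/12}.

The bases are distinct; the ideals are different.

No, the ideals differ.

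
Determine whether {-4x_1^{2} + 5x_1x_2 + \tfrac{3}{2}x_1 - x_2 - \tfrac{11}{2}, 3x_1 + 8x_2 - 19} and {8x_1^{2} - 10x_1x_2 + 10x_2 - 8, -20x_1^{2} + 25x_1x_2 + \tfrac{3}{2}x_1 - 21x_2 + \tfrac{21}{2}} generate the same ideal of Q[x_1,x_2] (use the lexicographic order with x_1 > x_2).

Yes, the ideals are equal.

For a fixed monomial order, each ideal has a unique reduced Gröbner basis; comparing bases decides equality.
Buchberger on the first generating set:
f_1 = -4x_1^{2} + 5x_1x_2 + \tfrac{3}{2}x_1 - x_2 - \tfrac{11}{2}, LT = x_1^{2}.
f_2 = 3x_1 + 8x_2 - 19, LT = x_1.

S(f_1,f_2): lcm = x_1^{2}. S = -\tfrac{47}{12}x_1x_2 + \tfrac{143}{24}x_1 + \tfrac{1}{4}x_2 + \tfrac{11}{8}.
  leading term x_1x_2: subtract (-\tfrac{47}{36}x_2)·f_2 from -\tfrac{47}{12}x_1x_2 + \tfrac{143}{24}x_1 + \tfrac{1}{4}x_2 + \tfrac{11}{8} → \tfrac{143}{24}x_1 + \tfrac{94}{9}x_2^{2} - \tfrac{221}{9}x_2 + \tfrac{11}{8}
  leading term x_1: subtract (\tfrac{143}{72})·f_2 from \tfrac{143}{24}x_1 + \tfrac{94}{9}x_2^{2} - \tfrac{221}{9}x_2 + \tfrac{11}{8} → \tfrac{94}{9}x_2^{2} - \tfrac{364}{9}x_2 + \tfrac{352}{9}
  leading term x_2^{2}: no divisor's leading term divides it; move \tfrac{94}{9}x_2^{2} to the remainder.
  leading term x_2: no divisor's leading term divides it; move -\tfrac{364}{9}x_2 to the remainder.
  leading term 1: no divisor's leading term divides it; move \tfrac{352}{9} to the remainder.
  remainder \tfrac{94}{9}x_2^{2} - \tfrac{364}{9}x_2 + \tfrac{352}{9} ≠ 0; add g_3 = \tfrac{94}{9}x_2^{2} - \tfrac{364}{9}x_2 + \tfrac{352}{9} to the basis.

S(f_1,g_3): leading monomials are coprime, so the S-polynomial reduces to 0 (Buchberger's first criterion).
S(f_2,g_3): leading monomials are coprime, so the S-polynomial reduces to 0 (Buchberger's first criterion).
Every S-polynomial of the final basis reduces to 0, so we have a Gröbner basis.
Inter-reduce: drop elements whose leading term is divisible by another's, tail-reduce, and make monic.
Reduced Gröbner basis: {x_1 + \tfrac{8}{3}x_2 - \tfrac{19}{3}, x_2^{2} - \tfrac{182}{47}x_2 + \tfrac{176}{47}}.

Buchberger on the second generating set:
h_1 = 8x_1^{2} - 10x_1x_2 + 10x_2 - 8, LT = x_1^{2}.
h_2 = -20x_1^{2} + 25x_1x_2 + \tfrac{3}{2}x_1 - 21x_2 + \tfrac{21}{2}, LT = x_1^{2}.

S(h_1,h_2): lcm = x_1^{2}. S = \tfrac{3}{40}x_1 + \tfrac{1}{5}x_2 - \tfrac{19}{40}.
  leading term x_1: no divisor's leading term divides it; move \tfrac{3}{40}x_1 to the remainder.
  leading term x_2: no divisor's leading term divides it; move \tfrac{1}{5}x_2 to the remainder.
  leading term 1: no divisor's leading term divides it; move -\tfrac{19}{40} to the remainder.
  remainder \tfrac{3}{40}x_1 + \tfrac{1}{5}x_2 - \tfrac{19}{40} ≠ 0; add k_3 = \tfrac{3}{40}x_1 + \tfrac{1}{5}x_2 - \tfrac{19}{40} to the basis.

S(h_1,k_3): lcm = x_1^{2}. S = -\tfrac{47}{12}x_1x_2 + \tfrac{19}{3}x_1 + \tfrac{5}{4}x_2 - 1.
  leading term x_1x_2: subtract (-\tfrac{470}{9}x_2)·k_3 from -\tfrac{47}{12}x_1x_2 + \tfrac{19}{3}x_1 + \tfrac{5}{4}x_2 - 1 → \tfrac{19}{3}x_1 + \tfrac{94}{9}x_2^{2} - \tfrac{212}{9}x_2 - 1
  leading term x_1: subtract (\tfrac{760}{9})·k_3 from \tfrac{19}{3}x_1 + \tfrac{94}{9}x_2^{2} - \tfrac{212}{9}x_2 - 1 → \tfrac{94}{9}x_2^{2} - \tfrac{364}{9}x_2 + \tfrac{352}{9}
  leading term x_2^{2}: no divisor's leading term divides it; move \tfrac{94}{9}x_2^{2} to the remainder.
  leading term x_2: no divisor's leading term divides it; move -\tfrac{364}{9}x_2 to the remainder.
  leading term 1: no divisor's leading term divides it; move \tfrac{352}{9} to the remainder.
  remainder \tfrac{94}{9}x_2^{2} - \tfrac{364}{9}x_2 + \tfrac{352}{9} ≠ 0; add k_4 = \tfrac{94}{9}x_2^{2} - \tfrac{364}{9}x_2 + \tfrac{352}{9} to the basis.

S(h_2,k_3): lcm = x_1^{2}. S = -\tfrac{47}{12}x_1x_2 + \tfrac{751}{120}x_1 + \tfrac{21}{20}x_2 - \tfrac{21}{40}.
  leading term x_1x_2: subtract (-\tfrac{470}{9}x_2)·k_3 from -\tfrac{47}{12}x_1x_2 + \tfrac{751}{120}x_1 + \tfrac{21}{20}x_2 - \tfrac{21}{40} → \tfrac{751}{120}x_1 + \tfrac{94}{9}x_2^{2} - \tfrac{1069}{45}x_2 - \tfrac{21}{40}
  leading term x_1: subtract (\tfrac{751}{9})·k_3 from \tfrac{751}{120}x_1 + \tfrac{94}{9}x_2^{2} - \tfrac{1069}{45}x_2 - \tfrac{21}{40} → \tfrac{94}{9}x_2^{2} - \tfrac{364}{9}x_2 + \tfrac{352}{9}
  leading term x_2^{2}: subtract (1)·k_4 from \tfrac{94}{9}x_2^{2} - \tfrac{364}{9}x_2 + \tfrac{352}{9} → 0
  remainder 0.

S(h_1,k_4): leading monomials are coprime, so the S-polynomial reduces to 0 (Buchberger's first criterion).
S(h_2,k_4): leading monomials are coprime, so the S-polynomial reduces to 0 (Buchberger's first criterion).
S(k_3,k_4): leading monomials are coprime, so the S-polynomial reduces to 0 (Buchberger's first criterion).
Every S-polynomial of the final basis reduces to 0, so we have a Gröbner basis.
Inter-reduce: drop elements whose leading term is divisible by another's, tail-reduce, and make monic.
Reduced Gröbner basis: {x_1 + \tfrac{8}{3}x_2 - \tfrac{19}{3}, x_2^{2} - \tfrac{182}{47}x_2 + \tfrac{176}{47}}.

The two bases agree; hence the ideals are identical.
The same test decides containment: I ⊆ J iff every generator of I reduces to 0 modulo a Gröbner basis of J.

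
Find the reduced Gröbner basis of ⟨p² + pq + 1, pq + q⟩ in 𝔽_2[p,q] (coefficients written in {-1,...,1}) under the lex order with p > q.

f_1 = p² + pq + 1, LT = p².
f_2 = pq + q, LT = pq.

S(f_1,f_2): lcm = p²q. S = pq² + pq + q.
  reduce S modulo (f_1, f_2):
  remainder q² ≠ 0; add g_3 = q² to the basis.

The other S-polynomials (S(f_1,g_3), S(f_2,g_3)) all reduce to 0 modulo the current basis, so we have a Gröbner basis.

G = {p² + q + 1, pq + q, q²}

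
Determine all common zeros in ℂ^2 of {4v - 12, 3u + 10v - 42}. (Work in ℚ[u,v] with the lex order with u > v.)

{(4, 3)}

Compute a lex Gröbner basis by Buchberger's algorithm.
f_1 = 4v - 12, LT = v.
f_2 = 3u + 10v - 42, LT = u.

The S-polynomials (S(f_1,f_2)) all reduce to 0 modulo the current basis, so we have a Gröbner basis.
Inter-reduce: drop elements whose leading term is divisible by another's, tail-reduce, and make monic.
Reduced Gröbner basis: {u - 4, v - 3}.

The lex basis is triangular: the last element involves only v. Solving v - 3 = 0 gives v ∈ {3}; substituting each value into the earlier elements determines the remaining variables.
  v = 3: the earlier basis element becomes u - 4 = 0, giving u = 4 — point (4, 3).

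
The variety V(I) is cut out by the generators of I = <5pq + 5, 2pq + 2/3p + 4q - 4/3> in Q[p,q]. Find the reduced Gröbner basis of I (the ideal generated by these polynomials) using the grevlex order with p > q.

G = {q^2 - 5/6q - 1/6, p + 6q - 5}

f_1 = 5pq + 5, LT = pq.
f_2 = 2pq + 2/3p + 4q - 4/3, LT = pq.

S(f_1,f_2): lcm = pq. S = -1/3p - 2q + 5/3.
  leading term p: no divisor's leading term divides it; move -1/3p to the remainder.
  leading term q: no divisor's leading term divides it; move -2q to the remainder.
  leading term 1: no divisor's leading term divides it; move 5/3 to the remainder.
  remainder -1/3p - 2q + 5/3 ≠ 0; add g_3 = -1/3p - 2q + 5/3 to the basis.

S(f_1,g_3): lcm = pq. S = -6q^2 + 5q + 1.
  leading term q^2: no divisor's leading term divides it; move -6q^2 to the remainder.
  leading term q: no divisor's leading term divides it; move 5q to the remainder.
  leading term 1: no divisor's leading term divides it; move 1 to the remainder.
  remainder -6q^2 + 5q + 1 ≠ 0; add g_4 = -6q^2 + 5q + 1 to the basis.

The other S-polynomials (S(f_2,g_3), S(f_1,g_4), S(f_2,g_4), S(g_3,g_4)) all reduce to 0 modulo the current basis, so we have a Gröbner basis.
Inter-reduce: drop elements whose leading term is divisible by another's, tail-reduce, and make monic.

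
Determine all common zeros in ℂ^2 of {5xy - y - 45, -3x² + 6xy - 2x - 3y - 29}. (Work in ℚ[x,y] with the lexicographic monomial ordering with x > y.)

{(2, 5), (-sqrt(4549)/30 - 37/30, 43/10 - sqrt(4549)/10), (-37/30 + sqrt(4549)/30, 43/10 + sqrt(4549)/10)}

Compute a lex Gröbner basis by Buchberger's algorithm.
f_1 = 5xy - y - 45, LT = xy.
f_2 = -3x² + 6xy - 2x - 3y - 29, LT = x².

S(f_1,f_2): lcm = x²y. S = 2xy² - 13/15xy - 9x - y² - 29/3y.
  leading term xy²: subtract (⅖y)·f_1 from 2xy² - 13/15xy - 9x - y² - 29/3y → -13/15xy - 9x - ⅗y² + 25/3y
  leading term xy: subtract (-13/75)·f_1 from -13/15xy - 9x - ⅗y² + 25/3y → -9x - ⅗y² + 204/25y - 39/5
  leading term x: no divisor's leading term divides it; move -9x to the remainder.
  leading term y²: no divisor's leading term divides it; move -⅗y² to the remainder.
  leading term y: no divisor's leading term divides it; move 204/25y to the remainder.
  leading term 1: no divisor's leading term divides it; move -39/5 to the remainder.
  remainder -9x - ⅗y² + 204/25y - 39/5 ≠ 0; add h_3 = -9x - ⅗y² + 204/25y - 39/5 to the basis.

S(f_1,h_3): lcm = xy. S = -1/15y³ + 68/75y² - 16/15y - 9.
  leading term y³: no divisor's leading term divides it; move -1/15y³ to the remainder.
  leading term y²: no divisor's leading term divides it; move 68/75y² to the remainder.
  leading term y: no divisor's leading term divides it; move -16/15y to the remainder.
  leading term 1: no divisor's leading term divides it; move -9 to the remainder.
  remainder -1/15y³ + 68/75y² - 16/15y - 9 ≠ 0; add h_4 = -1/15y³ + 68/75y² - 16/15y - 9 to the basis.

S(f_2,h_3): lcm = x². S = -1/15xy² - 82/75xy - ⅕x + y + 29/3.
  leading term xy²: subtract (-1/75y)·f_1 from -1/15xy² - 82/75xy - ⅕x + y + 29/3 → -82/75xy - ⅕x - 1/75y² + ⅖y + 29/3
  leading term xy: subtract (-82/375)·f_1 from -82/75xy - ⅕x - 1/75y² + ⅖y + 29/3 → -⅕x - 1/75y² + 68/375y - 13/75
  leading term x: subtract (1/45)·h_3 from -⅕x - 1/75y² + 68/375y - 13/75 → 0
  remainder 0.

S(f_1,h_4): lcm = xy³. S = 68/5xy² - 16xy - 135x - ⅕y³ - 9y².
  leading term xy²: subtract (68/25y)·f_1 from 68/5xy² - 16xy - 135x - ⅕y³ - 9y² → -16xy - 135x - ⅕y³ - 157/25y² + 612/5y
  leading term xy: subtract (-16/5)·f_1 from -16xy - 135x - ⅕y³ - 157/25y² + 612/5y → -135x - ⅕y³ - 157/25y² + 596/5y - 144
  leading term x: subtract (15)·h_3 from -135x - ⅕y³ - 157/25y² + 596/5y - 144 → -⅕y³ + 68/25y² - 16/5y - 27
  leading term y³: subtract (3)·h_4 from -⅕y³ + 68/25y² - 16/5y - 27 → 0
  remainder 0.

S(f_2,h_4): leading monomials are coprime, so the S-polynomial reduces to 0 (Buchberger's first criterion).
S(h_3,h_4): leading monomials are coprime, so the S-polynomial reduces to 0 (Buchberger's first criterion).
Every S-polynomial of the final basis reduces to 0, so we have a Gröbner basis.
Inter-reduce: drop elements whose leading term is divisible by another's, tail-reduce, and make monic.
Reduced Gröbner basis: {x + 1/15y² - 68/75y + 13/15, y³ - 68/5y² + 16y + 135}.

A lex Gröbner basis eliminates variables successively. Here y³ - 68/5y² + 16y + 135 depends only on y, with roots {5, 43/10 - sqrt(4549)/10, 43/10 + sqrt(4549)/10}; lifting each root through the earlier basis elements recovers the full solutions.
  y = 5: the earlier basis element becomes x - 2 = 0, giving x = 2 — point (2, 5).
  y = 43/10 - sqrt(4549)/10: the earlier basis element becomes x + 37/30 + sqrt(4549)/30 = 0, giving x = -sqrt(4549)/30 - 37/30 — point (-sqrt(4549)/30 - 37/30, 43/10 - sqrt(4549)/10).
  y = 43/10 + sqrt(4549)/10: the earlier basis element becomes x - sqrt(4549)/30 + 37/30 = 0, giving x = -37/30 + sqrt(4549)/30 — point (-37/30 + sqrt(4549)/30, 43/10 + sqrt(4549)/10).
Each listed point satisfies every original equation (direct substitution).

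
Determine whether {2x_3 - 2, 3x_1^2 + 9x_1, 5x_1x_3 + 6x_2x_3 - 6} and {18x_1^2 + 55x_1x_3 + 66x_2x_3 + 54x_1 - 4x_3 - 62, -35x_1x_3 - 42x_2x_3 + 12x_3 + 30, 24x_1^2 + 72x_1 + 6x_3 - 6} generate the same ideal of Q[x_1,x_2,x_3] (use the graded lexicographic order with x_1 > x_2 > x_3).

Equality of ideals is decidable: compute both reduced Gröbner bases (unique for the ordering) and check whether they agree.
Buchberger on the first generating set:
f_1 = 2x_3 - 2, LT = x_3.
f_2 = 3x_1^2 + 9x_1, LT = x_1^2.
f_3 = 5x_1x_3 + 6x_2x_3 - 6, LT = x_1x_3.

S(f_1,f_3): lcm = x_1x_3. S = -6/5x_2x_3 - x_1 + 6/5.
  leading term x_2x_3: subtract (-3/5x_2)·f_1 from -6/5x_2x_3 - x_1 + 6/5 → -x_1 - 6/5x_2 + 6/5
  leading term x_1: no divisor's leading term divides it; move -x_1 to the remainder.
  leading term x_2: no divisor's leading term divides it; move -6/5x_2 to the remainder.
  leading term 1: no divisor's leading term divides it; move 6/5 to the remainder.
  remainder -x_1 - 6/5x_2 + 6/5 ≠ 0; add g_4 = -x_1 - 6/5x_2 + 6/5 to the basis.

S(f_2,f_3): lcm = x_1^2x_3. S = -6/5x_1x_2x_3 + 3x_1x_3 + 6/5x_1.
  leading term x_1x_2x_3: subtract (-3/5x_1x_2)·f_1 from -6/5x_1x_2x_3 + 3x_1x_3 + 6/5x_1 → -6/5x_1x_2 + 3x_1x_3 + 6/5x_1
  leading term x_1x_2: subtract (6/5x_2)·g_4 from -6/5x_1x_2 + 3x_1x_3 + 6/5x_1 → 3x_1x_3 + 36/25x_2^2 + 6/5x_1 - 36/25x_2
  leading term x_1x_3: subtract (3/2x_1)·f_1 from 3x_1x_3 + 36/25x_2^2 + 6/5x_1 - 36/25x_2 → 36/25x_2^2 + 21/5x_1 - 36/25x_2
  leading term x_2^2: no divisor's leading term divides it; move 36/25x_2^2 to the remainder.
  leading term x_1: subtract (-21/5)·g_4 from 21/5x_1 - 36/25x_2 → -162/25x_2 + 126/25
  leading term x_2: no divisor's leading term divides it; move -162/25x_2 to the remainder.
  leading term 1: no divisor's leading term divides it; move 126/25 to the remainder.
  remainder 36/25x_2^2 - 162/25x_2 + 126/25 ≠ 0; add g_5 = 36/25x_2^2 - 162/25x_2 + 126/25 to the basis.

The other S-polynomials (S(f_1,f_2), S(f_1,g_4), S(f_2,g_4), S(f_3,g_4), S(f_1,g_5), S(f_2,g_5), S(f_3,g_5), S(g_4,g_5)) all reduce to 0 modulo the current basis, so we have a Gröbner basis.
Inter-reduce: drop elements whose leading term is divisible by another's, tail-reduce, and make monic.
Reduced Gröbner basis: {x_2^2 - 9/2x_2 + 7/2, x_1 + 6/5x_2 - 6/5, x_3 - 1}.

Buchberger on the second generating set:
h_1 = 18x_1^2 + 55x_1x_3 + 66x_2x_3 + 54x_1 - 4x_3 - 62, LT = x_1^2.
h_2 = -35x_1x_3 - 42x_2x_3 + 12x_3 + 30, LT = x_1x_3.
h_3 = 24x_1^2 + 72x_1 + 6x_3 - 6, LT = x_1^2.

S(h_1,h_2): lcm = x_1^2x_3. S = -6/5x_1x_2x_3 + 55/18x_1x_3^2 + 11/3x_2x_3^2 + 117/35x_1x_3 - 2/9x_3^2 + 6/7x_1 - 31/9x_3.
  leading term x_1x_2x_3: subtract (6/175x_2)·h_2 from -6/5x_1x_2x_3 + 55/18x_1x_3^2 + 11/3x_2x_3^2 + 117/35x_1x_3 - 2/9x_3^2 + 6/7x_1 - 31/9x_3 → 55/18x_1x_3^2 + 36/25x_2^2x_3 + 11/3x_2x_3^2 + 117/35x_1x_3 - 72/175x_2x_3 - 2/9x_3^2 + 6/7x_1 - 36/35x_2 - 31/9x_3
  leading term x_1x_3^2: subtract (-11/126x_3)·h_2 from 55/18x_1x_3^2 + 36/25x_2^2x_3 + 11/3x_2x_3^2 + 117/35x_1x_3 - 72/175x_2x_3 - 2/9x_3^2 + 6/7x_1 - 36/35x_2 - 31/9x_3 → 36/25x_2^2x_3 + 117/35x_1x_3 - 72/175x_2x_3 + 52/63x_3^2 + 6/7x_1 - 36/35x_2 - 52/63x_3
  leading term x_2^2x_3: no divisor's leading term divides it; move 36/25x_2^2x_3 to the remainder.
  leading term x_1x_3: subtract (-117/1225)·h_2 from 117/35x_1x_3 - 72/175x_2x_3 + 52/63x_3^2 + 6/7x_1 - 36/35x_2 - 52/63x_3 → -774/175x_2x_3 + 52/63x_3^2 + 6/7x_1 - 36/35x_2 + 3536/11025x_3 + 702/245
  leading term x_2x_3: no divisor's leading term divides it; move -774/175x_2x_3 to the remainder.
  leading term x_3^2: no divisor's leading term divides it; move 52/63x_3^2 to the remainder.
  leading term x_1: no divisor's leading term divides it; move 6/7x_1 to the remainder.
  leading term x_2: no divisor's leading term divides it; move -36/35x_2 to the remainder.
  leading term x_3: no divisor's leading term divides it; move 3536/11025x_3 to the remainder.
  leading term 1: no divisor's leading term divides it; move 702/245 to the remainder.
  remainder 36/25x_2^2x_3 - 774/175x_2x_3 + 52/63x_3^2 + 6/7x_1 - 36/35x_2 + 3536/11025x_3 + 702/245 ≠ 0; add k_4 = 36/25x_2^2x_3 - 774/175x_2x_3 + 52/63x_3^2 + 6/7x_1 - 36/35x_2 + 3536/11025x_3 + 702/245 to the basis.

S(h_1,h_3): lcm = x_1^2. S = 55/18x_1x_3 + 11/3x_2x_3 - 17/36x_3 - 115/36.
  leading term x_1x_3: subtract (-11/126)·h_2 from 55/18x_1x_3 + 11/3x_2x_3 - 17/36x_3 - 115/36 → 145/252x_3 - 145/252
  leading term x_3: no divisor's leading term divides it; move 145/252x_3 to the remainder.
  leading term 1: no divisor's leading term divides it; move -145/252 to the remainder.
  remainder 145/252x_3 - 145/252 ≠ 0; add k_5 = 145/252x_3 - 145/252 to the basis.

S(h_2,k_5): lcm = x_1x_3. S = 6/5x_2x_3 + x_1 - 12/35x_3 - 6/7.
  leading term x_2x_3: subtract (1512/725x_2)·k_5 from 6/5x_2x_3 + x_1 - 12/35x_3 - 6/7 → x_1 + 6/5x_2 - 12/35x_3 - 6/7
  leading term x_1: no divisor's leading term divides it; move x_1 to the remainder.
  leading term x_2: no divisor's leading term divides it; move 6/5x_2 to the remainder.
  leading term x_3: subtract (-432/725)·k_5 from -12/35x_3 - 6/7 → -6/5
  leading term 1: no divisor's leading term divides it; move -6/5 to the remainder.
  remainder x_1 + 6/5x_2 - 6/5 ≠ 0; add k_6 = x_1 + 6/5x_2 - 6/5 to the basis.

S(k_4,k_5): lcm = x_2^2x_3. S = x_2^2 - 43/14x_2x_3 + 325/567x_3^2 + 25/42x_1 - 5/7x_2 + 884/3969x_3 + 195/98.
  leading term x_2^2: no divisor's leading term divides it; move x_2^2 to the remainder.
  leading term x_2x_3: subtract (-774/145x_2)·k_5 from -43/14x_2x_3 + 325/567x_3^2 + 25/42x_1 - 5/7x_2 + 884/3969x_3 + 195/98 → 325/567x_3^2 + 25/42x_1 - 53/14x_2 + 884/3969x_3 + 195/98
  leading term x_3^2: subtract (260/261x_3)·k_5 from 325/567x_3^2 + 25/42x_1 - 53/14x_2 + 884/3969x_3 + 195/98 → 25/42x_1 - 53/14x_2 + 39/49x_3 + 195/98
  leading term x_1: subtract (25/42)·k_6 from 25/42x_1 - 53/14x_2 + 39/49x_3 + 195/98 → -9/2x_2 + 39/49x_3 + 265/98
  leading term x_2: no divisor's leading term divides it; move -9/2x_2 to the remainder.
  leading term x_3: subtract (1404/1015)·k_5 from 39/49x_3 + 265/98 → 7/2
  leading term 1: no divisor's leading term divides it; move 7/2 to the remainder.
  remainder x_2^2 - 9/2x_2 + 7/2 ≠ 0; add k_7 = x_2^2 - 9/2x_2 + 7/2 to the basis.

The other S-polynomials (S(h_2,h_3), S(h_1,k_4), S(h_2,k_4), S(h_3,k_4), S(h_1,k_5), S(h_3,k_5), S(h_1,k_6), S(h_2,k_6), S(h_3,k_6), S(k_4,k_6), S(k_5,k_6), S(h_1,k_7), S(h_2,k_7), S(h_3,k_7), S(k_4,k_7), S(k_5,k_7), S(k_6,k_7)) all reduce to 0 modulo the current basis, so we have a Gröbner basis.
Inter-reduce: drop elements whose leading term is divisible by another's, tail-reduce, and make monic.
Reduced Gröbner basis: {x_2^2 - 9/2x_2 + 7/2, x_1 + 6/5x_2 - 6/5, x_3 - 1}.

The two bases agree; hence the ideals are identical.
The choice of monomial ordering does not affect the verdict — as long as both bases are computed under the same ordering, their equality decides ideal equality.

Yes, the ideals are equal.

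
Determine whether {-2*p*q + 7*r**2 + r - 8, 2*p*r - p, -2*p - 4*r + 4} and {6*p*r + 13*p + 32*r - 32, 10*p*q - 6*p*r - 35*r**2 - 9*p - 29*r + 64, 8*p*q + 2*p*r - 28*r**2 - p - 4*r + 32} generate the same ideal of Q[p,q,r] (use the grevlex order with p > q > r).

For a fixed monomial order, each ideal has a unique reduced Gröbner basis; comparing bases decides equality.
Buchberger on the first generating set:
f_1 = -2*p*q + 7*r**2 + r - 8, LT = p*q.
f_2 = 2*p*r - p, LT = p*r.
f_3 = -2*p - 4*r + 4, LT = p.

S(f_1,f_2): lcm = p*q*r. S = -7/2*r**3 + 1/2*p*q - 1/2*r**2 + 4*r.
  reduce S modulo (f_1, f_2, f_3):
  remainder -7/2*r**3 + 5/4*r**2 + 17/4*r - 2 ≠ 0; add g_4 = -7/2*r**3 + 5/4*r**2 + 17/4*r - 2 to the basis.

S(f_1,f_3): lcm = p*q. S = -2*q*r - 7/2*r**2 + 2*q - 1/2*r + 4.
  reduce S modulo (f_1, f_2, f_3, g_4):
  remainder -2*q*r - 7/2*r**2 + 2*q - 1/2*r + 4 ≠ 0; add g_5 = -2*q*r - 7/2*r**2 + 2*q - 1/2*r + 4 to the basis.

S(f_2,f_3): lcm = p*r. S = -2*r**2 - 1/2*p + 2*r.
  reduce S modulo (f_1, f_2, f_3, g_4, g_5):
  remainder -2*r**2 + 3*r - 1 ≠ 0; add g_6 = -2*r**2 + 3*r - 1 to the basis.

The other S-polynomials (S(f_1,g_4), S(f_2,g_4), S(f_3,g_4), S(f_1,g_5), S(f_2,g_5), S(f_3,g_5), S(g_4,g_5), S(f_1,g_6), S(f_2,g_6), S(f_3,g_6), S(g_4,g_6), S(g_5,g_6)) all reduce to 0 modulo the current basis, so we have a Gröbner basis.
Inter-reduce: drop elements whose leading term is divisible by another's, tail-reduce, and make monic.
Reduced Gröbner basis: {q*r - q + 23/8*r - 23/8, r**2 - 3/2*r + 1/2, p + 2*r - 2}.

Buchberger on the second generating set:
h_1 = 6*p*r + 13*p + 32*r - 32, LT = p*r.
h_2 = 10*p*q - 6*p*r - 35*r**2 - 9*p - 29*r + 64, LT = p*q.
h_3 = 8*p*q + 2*p*r - 28*r**2 - p - 4*r + 32, LT = p*q.

S(h_1,h_2): lcm = p*q*r. S = 3/5*p*r**2 + 7/2*r**3 + 13/6*p*q + 9/10*p*r + 16/3*q*r + 29/10*r**2 - 16/3*q - 32/5*r.
  reduce S modulo (h_1, h_2, h_3):
  remainder 7/2*r**3 + 16/3*q*r + 437/60*r**2 - 16/3*q - 103/60*r - 136/15 ≠ 0; add k_4 = 7/2*r**3 + 16/3*q*r + 437/60*r**2 - 16/3*q - 103/60*r - 136/15 to the basis.

S(h_1,h_3): lcm = p*q*r. S = -1/4*p*r**2 + 7/2*r**3 + 13/6*p*q + 1/8*p*r + 16/3*q*r + 1/2*r**2 - 16/3*q - 4*r.
  reduce S modulo (h_1, h_2, h_3, k_4):
  remainder 32/15*r**2 - 104/45*p - 352/45*r + 256/45 ≠ 0; add k_5 = 32/15*r**2 - 104/45*p - 352/45*r + 256/45 to the basis.

S(h_2,h_3): lcm = p*q. S = -17/20*p*r - 31/40*p - 12/5*r + 12/5.
  reduce S modulo (h_1, h_2, h_3, k_4, k_5):
  remainder 16/15*p + 32/15*r - 32/15 ≠ 0; add k_6 = 16/15*p + 32/15*r - 32/15 to the basis.

S(k_4,k_5): lcm = r**3. S = 13/12*p*r + 32/21*q*r + 1207/210*r**2 - 32/21*q - 221/70*r - 272/105.
  reduce S modulo (h_1, h_2, h_3, k_4, k_5, k_6):
  remainder 32/21*q*r - 32/21*q + 92/21*r - 92/21 ≠ 0; add k_7 = 32/21*q*r - 32/21*q + 92/21*r - 92/21 to the basis.

The other S-polynomials (S(h_1,k_4), S(h_2,k_4), S(h_3,k_4), S(h_1,k_5), S(h_2,k_5), S(h_3,k_5), S(h_1,k_6), S(h_2,k_6), S(h_3,k_6), S(k_4,k_6), S(k_5,k_6), S(h_1,k_7), S(h_2,k_7), S(h_3,k_7), S(k_4,k_7), S(k_5,k_7), S(k_6,k_7)) all reduce to 0 modulo the current basis, so we have a Gröbner basis.
Inter-reduce: drop elements whose leading term is divisible by another's, tail-reduce, and make monic.
Reduced Gröbner basis: {q*r - q + 23/8*r - 23/8, r**2 - 3/2*r + 1/2, p + 2*r - 2}.

These coincide, so the ideals are equal.

Yes, the ideals are equal.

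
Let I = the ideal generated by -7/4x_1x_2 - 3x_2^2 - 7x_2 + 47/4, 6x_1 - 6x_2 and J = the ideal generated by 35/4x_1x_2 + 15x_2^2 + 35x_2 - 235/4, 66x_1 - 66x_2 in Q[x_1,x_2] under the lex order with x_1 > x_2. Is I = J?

Yes, the ideals are equal.

For a fixed monomial order, each ideal has a unique reduced Gröbner basis; comparing bases decides equality.
Buchberger on the first generating set:
f_1 = -7/4x_1x_2 - 3x_2^2 - 7x_2 + 47/4, LT = x_1x_2.
f_2 = 6x_1 - 6x_2, LT = x_1.

S(f_1,f_2): lcm = x_1x_2. S = 19/7x_2^2 + 4x_2 - 47/7.
  leading term x_2^2: no divisor's leading term divides it; move 19/7x_2^2 to the remainder.
  leading term x_2: no divisor's leading term divides it; move 4x_2 to the remainder.
  leading term 1: no divisor's leading term divides it; move -47/7 to the remainder.
  remainder 19/7x_2^2 + 4x_2 - 47/7 ≠ 0; add g_3 = 19/7x_2^2 + 4x_2 - 47/7 to the basis.

S(f_1,g_3): lcm = x_1x_2^2. S = -28/19x_1x_2 + 47/19x_1 + 12/7x_2^3 + 4x_2^2 - 47/7x_2.
  leading term x_1x_2: subtract (16/19)·f_1 from -28/19x_1x_2 + 47/19x_1 + 12/7x_2^3 + 4x_2^2 - 47/7x_2 → 47/19x_1 + 12/7x_2^3 + 124/19x_2^2 - 109/133x_2 - 188/19
  leading term x_1: subtract (47/114)·f_2 from 47/19x_1 + 12/7x_2^3 + 124/19x_2^2 - 109/133x_2 - 188/19 → 12/7x_2^3 + 124/19x_2^2 + 220/133x_2 - 188/19
  leading term x_2^3: subtract (12/19x_2)·g_3 from 12/7x_2^3 + 124/19x_2^2 + 220/133x_2 - 188/19 → 4x_2^2 + 112/19x_2 - 188/19
  leading term x_2^2: subtract (28/19)·g_3 from 4x_2^2 + 112/19x_2 - 188/19 → 0
  remainder 0.

S(f_2,g_3): leading monomials are coprime, so the S-polynomial reduces to 0 (Buchberger's first criterion).
Every S-polynomial of the final basis reduces to 0, so we have a Gröbner basis.
Inter-reduce: drop elements whose leading term is divisible by another's, tail-reduce, and make monic.
Reduced Gröbner basis: {x_1 - x_2, x_2^2 + 28/19x_2 - 47/19}.

Buchberger on the second generating set:
h_1 = 35/4x_1x_2 + 15x_2^2 + 35x_2 - 235/4, LT = x_1x_2.
h_2 = 66x_1 - 66x_2, LT = x_1.

S(h_1,h_2): lcm = x_1x_2. S = 19/7x_2^2 + 4x_2 - 47/7.
  leading term x_2^2: no divisor's leading term divides it; move 19/7x_2^2 to the remainder.
  leading term x_2: no divisor's leading term divides it; move 4x_2 to the remainder.
  leading term 1: no divisor's leading term divides it; move -47/7 to the remainder.
  remainder 19/7x_2^2 + 4x_2 - 47/7 ≠ 0; add k_3 = 19/7x_2^2 + 4x_2 - 47/7 to the basis.

S(h_1,k_3): lcm = x_1x_2^2. S = -28/19x_1x_2 + 47/19x_1 + 12/7x_2^3 + 4x_2^2 - 47/7x_2.
  leading term x_1x_2: subtract (-16/95)·h_1 from -28/19x_1x_2 + 47/19x_1 + 12/7x_2^3 + 4x_2^2 - 47/7x_2 → 47/19x_1 + 12/7x_2^3 + 124/19x_2^2 - 109/133x_2 - 188/19
  leading term x_1: subtract (47/1254)·h_2 from 47/19x_1 + 12/7x_2^3 + 124/19x_2^2 - 109/133x_2 - 188/19 → 12/7x_2^3 + 124/19x_2^2 + 220/133x_2 - 188/19
  leading term x_2^3: subtract (12/19x_2)·k_3 from 12/7x_2^3 + 124/19x_2^2 + 220/133x_2 - 188/19 → 4x_2^2 + 112/19x_2 - 188/19
  leading term x_2^2: subtract (28/19)·k_3 from 4x_2^2 + 112/19x_2 - 188/19 → 0
  remainder 0.

S(h_2,k_3): leading monomials are coprime, so the S-polynomial reduces to 0 (Buchberger's first criterion).
Every S-polynomial of the final basis reduces to 0, so we have a Gröbner basis.
Inter-reduce: drop elements whose leading term is divisible by another's, tail-reduce, and make monic.
Reduced Gröbner basis: {x_1 - x_2, x_2^2 + 28/19x_2 - 47/19}.

Same reduced basis, so the two generating sets span the same ideal.
The choice of monomial ordering does not affect the verdict — as long as both bases are computed under the same ordering, their equality decides ideal equality.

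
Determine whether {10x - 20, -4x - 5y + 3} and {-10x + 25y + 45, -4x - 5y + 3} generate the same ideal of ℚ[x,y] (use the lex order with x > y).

Since reduced Gröbner bases are canonical representatives of ideals under a given ordering, it suffices to compute and compare them.
Buchberger on the first generating set:
f_1 = 10x - 20, LT = x.
f_2 = -4x - 5y + 3, LT = x.

S(f_1,f_2): lcm = x. S = -5/4y - 5/4.
  leading term y: no divisor's leading term divides it; move -5/4y to the remainder.
  leading term 1: no divisor's leading term divides it; move -5/4 to the remainder.
  remainder -5/4y - 5/4 ≠ 0; add g_3 = -5/4y - 5/4 to the basis.

The other S-polynomials (S(f_1,g_3), S(f_2,g_3)) all reduce to 0 modulo the current basis, so we have a Gröbner basis.
Inter-reduce: drop elements whose leading term is divisible by another's, tail-reduce, and make monic.
Reduced Gröbner basis: {x - 2, y + 1}.

Buchberger on the second generating set:
h_1 = -10x + 25y + 45, LT = x.
h_2 = -4x - 5y + 3, LT = x.

S(h_1,h_2): lcm = x. S = -15/4y - 15/4.
  leading term y: no divisor's leading term divides it; move -15/4y to the remainder.
  leading term 1: no divisor's leading term divides it; move -15/4 to the remainder.
  remainder -15/4y - 15/4 ≠ 0; add k_3 = -15/4y - 15/4 to the basis.

The other S-polynomials (S(h_1,k_3), S(h_2,k_3)) all reduce to 0 modulo the current basis, so we have a Gröbner basis.
Inter-reduce: drop elements whose leading term is divisible by another's, tail-reduce, and make monic.
Reduced Gröbner basis: {x - 2, y + 1}.

The two bases agree; hence the ideals are identical.

Yes, the ideals are equal.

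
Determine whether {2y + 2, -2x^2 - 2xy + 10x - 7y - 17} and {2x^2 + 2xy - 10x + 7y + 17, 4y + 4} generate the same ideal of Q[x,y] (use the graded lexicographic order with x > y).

Yes, the ideals are equal.

Equality of ideals is decidable: compute both reduced Gröbner bases (unique for the ordering) and check whether they agree.
Buchberger on the first generating set:
f_1 = 2y + 2, LT = y.
f_2 = -2x^2 - 2xy + 10x - 7y - 17, LT = x^2.

The S-polynomials (S(f_1,f_2)) all reduce to 0 modulo the current basis, so we have a Gröbner basis.
Inter-reduce: drop elements whose leading term is divisible by another's, tail-reduce, and make monic.
Reduced Gröbner basis: {x^2 - 6x + 5, y + 1}.

Buchberger on the second generating set:
h_1 = 2x^2 + 2xy - 10x + 7y + 17, LT = x^2.
h_2 = 4y + 4, LT = y.

The S-polynomials (S(h_1,h_2)) all reduce to 0 modulo the current basis, so we have a Gröbner basis.
Inter-reduce: drop elements whose leading term is divisible by another's, tail-reduce, and make monic.
Reduced Gröbner basis: {x^2 - 6x + 5, y + 1}.

The two bases agree; hence the ideals are identical.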